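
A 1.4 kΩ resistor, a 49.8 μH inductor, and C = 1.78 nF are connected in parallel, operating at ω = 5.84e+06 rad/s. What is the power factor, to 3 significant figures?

0.102

X_L = ωL = 291 Ω
X_C = 1/(ωC) = 96.2 Ω
Parallel: admittances add. Y = 1/R + 1/(jωL) + jωC
Y = (0.000714 + j0.00696) S
|Y| = 0.00699 S → |Z| = 1/|Y| = 143 Ω, ∠Z = −∠Y = -84.1°
cos φ = cos(-84.1°) = 0.102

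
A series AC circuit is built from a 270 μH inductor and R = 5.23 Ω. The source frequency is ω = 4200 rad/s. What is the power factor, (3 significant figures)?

X_L = ωL = 1.13 Ω
Z = 5.23 + j1.13 Ω
|Z| = √(5.23² + 1.13²) = 5.35 Ω
∠Z = arctan(1.13/5.23) = 12.2°
cos φ = cos(12.2°) = 0.977

0.977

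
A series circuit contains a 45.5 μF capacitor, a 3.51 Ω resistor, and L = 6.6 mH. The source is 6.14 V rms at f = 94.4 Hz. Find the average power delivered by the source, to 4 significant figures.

ω = 2πf = 593.1 rad/s
X_L = ωL = 3.915 Ω
X_C = 1/(ωC) = 37.05 Ω
Net reactance X = X_L − X_C = -33.14 Ω
Z = 3.510 − j33.14 Ω
|Z| = √(3.510² + 33.14²) = 33.32 Ω
∠Z = arctan(-33.14/3.510) = -83.95°
I = V/|Z| = 184.2 mA
P = VI cos φ = 6.14 × 0.1842 × cos(-83.95°) = 119.2 mW

119.2 mW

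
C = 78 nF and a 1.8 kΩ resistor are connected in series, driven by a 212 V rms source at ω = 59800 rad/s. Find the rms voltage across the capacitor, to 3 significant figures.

X_C = 1/(ωC) = 214 Ω
Z = 1800 − j214 Ω
|Z| = √(1800² + 214²) = 1810 Ω
I = V/|Z| = 117 mA
V_C = I·|Z_C| = 0.117 × 214 = 25.1 V

25.1 V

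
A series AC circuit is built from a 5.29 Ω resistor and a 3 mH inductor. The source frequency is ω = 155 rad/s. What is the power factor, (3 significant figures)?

X_L = ωL = 0.465 Ω
Z = 5.29 + j0.465 Ω
|Z| = √(5.29² + 0.465²) = 5.31 Ω
∠Z = arctan(0.465/5.29) = 5.02°
cos φ = cos(5.02°) = 0.996

0.996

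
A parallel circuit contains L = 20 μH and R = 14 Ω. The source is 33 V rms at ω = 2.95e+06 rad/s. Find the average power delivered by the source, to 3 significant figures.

77.8 W

X_L = ωL = 59.0 Ω
Parallel: admittances add. Y = 1/R + 1/(jωL)
Y = (0.0714 − j0.0169) S
|Y| = 0.0734 S → |Z| = 1/|Y| = 13.6 Ω, ∠Z = −∠Y = 13.3°
I = V/|Z| = 2.42 A
P = VI cos φ = 33 × 2.42 × cos(13.3°) = 77.8 W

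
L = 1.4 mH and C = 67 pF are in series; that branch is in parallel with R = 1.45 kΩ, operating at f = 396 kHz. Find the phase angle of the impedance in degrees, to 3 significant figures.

-30.0°

ω = 2πf = 2.488e+06 rad/s
X_L = ωL = 3480 Ω
X_C = 1/(ωC) = 6000 Ω
Branch 1: Z₁ = R = 1450 Ω
Branch 2 (series LC): Z₂ = j(X_L − X_C) = −j2520 Ω
Parallel: Z = Z₁Z₂/(Z₁+Z₂), |Z| = 1260 Ω, ∠Z = -30.0°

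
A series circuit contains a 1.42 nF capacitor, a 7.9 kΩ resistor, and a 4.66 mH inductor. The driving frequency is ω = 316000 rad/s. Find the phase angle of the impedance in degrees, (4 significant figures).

-5.466°

X_L = ωL = 1473 Ω
X_C = 1/(ωC) = 2229 Ω
Net reactance X = X_L − X_C = -756.0 Ω
Z = 7900 − j756.0 Ω
|Z| = √(7900² + 756.0²) = 7936 Ω
∠Z = arctan(-756.0/7900) = -5.466°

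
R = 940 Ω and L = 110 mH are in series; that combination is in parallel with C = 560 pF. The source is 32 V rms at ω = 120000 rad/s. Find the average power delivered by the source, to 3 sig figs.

5.50 mW

X_L = ωL = 13200 Ω
X_C = 1/(ωC) = 14900 Ω
Branch 1 (R+jX_L): Z₁ = 940 + j13200 Ω, |Z₁| = 13200 Ω
Branch 2 (−jX_C): Z₂ = −j14900 Ω
Parallel: Z = Z₁Z₂/(Z₁+Z₂), |Z| = 102000 Ω, ∠Z = 56.7°
I = V/|Z| = 313 μA
P = VI cos φ = 32 × 0.000313 × cos(56.7°) = 5.50 mW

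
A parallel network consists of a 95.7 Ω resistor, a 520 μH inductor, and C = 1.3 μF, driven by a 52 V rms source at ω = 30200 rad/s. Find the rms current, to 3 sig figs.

X_L = ωL = 15.7 Ω
X_C = 1/(ωC) = 25.5 Ω
Parallel: admittances add. Y = 1/R + 1/(jωL) + jωC
Y = (0.0104 − j0.0244) S
|Y| = 0.0266 S → |Z| = 1/|Y| = 37.7 Ω, ∠Z = −∠Y = 66.8°
I = V/|Z| = 52/37.7 = 1.38 A

1.38 A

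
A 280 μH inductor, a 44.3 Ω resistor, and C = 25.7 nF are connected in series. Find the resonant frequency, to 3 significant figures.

ω₀ = 1/√(LC) = 1/√(0.00028 × 2.57e-08) = 372800 rad/s
f₀ = ω₀/(2π) = 59.3 kHz

59.3 kHz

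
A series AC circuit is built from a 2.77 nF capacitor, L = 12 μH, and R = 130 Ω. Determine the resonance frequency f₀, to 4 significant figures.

ω₀ = 1/√(LC) = 1/√(1.2e-05 × 2.77e-09) = 5.485e+06 rad/s
f₀ = ω₀/(2π) = 873.0 kHz

873.0 kHz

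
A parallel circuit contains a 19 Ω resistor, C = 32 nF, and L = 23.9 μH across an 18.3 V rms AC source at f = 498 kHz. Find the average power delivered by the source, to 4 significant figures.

17.63 W

ω = 2πf = 3.129e+06 rad/s
X_L = ωL = 74.78 Ω
X_C = 1/(ωC) = 9.987 Ω
Parallel: admittances add. Y = 1/R + 1/(jωL) + jωC
Y = (0.05263 + j0.08676) S
|Y| = 0.1015 S → |Z| = 1/|Y| = 9.855 Ω, ∠Z = −∠Y = -58.76°
I = V/|Z| = 1.857 A
P = VI cos φ = 18.3 × 1.857 × cos(-58.76°) = 17.63 W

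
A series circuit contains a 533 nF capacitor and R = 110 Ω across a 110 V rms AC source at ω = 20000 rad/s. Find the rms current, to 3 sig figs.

X_C = 1/(ωC) = 93.8 Ω
Z = 110 − j93.8 Ω
|Z| = √(110² + 93.8²) = 145 Ω
I = V/|Z| = 110/145 = 761 mA

761 mA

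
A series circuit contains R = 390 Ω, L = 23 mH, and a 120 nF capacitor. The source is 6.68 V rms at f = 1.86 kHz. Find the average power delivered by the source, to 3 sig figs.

ω = 2πf = 11690 rad/s
X_L = ωL = 269 Ω
X_C = 1/(ωC) = 713 Ω
Net reactance X = X_L − X_C = -444 Ω
Z = 390 − j444 Ω
|Z| = √(390² + 444²) = 591 Ω
∠Z = arctan(-444/390) = -48.7°
I = V/|Z| = 11.3 mA
P = VI cos φ = 6.68 × 0.0113 × cos(-48.7°) = 49.8 mW

49.8 mW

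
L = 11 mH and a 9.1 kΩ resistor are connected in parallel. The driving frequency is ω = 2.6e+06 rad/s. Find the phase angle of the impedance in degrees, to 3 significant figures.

X_L = ωL = 28600 Ω
Parallel: admittances add. Y = 1/R + 1/(jωL)
Y = (0.000110 − j3.5e-05) S
|Y| = 0.000115 S → |Z| = 1/|Y| = 8670 Ω, ∠Z = −∠Y = 17.7°

17.7°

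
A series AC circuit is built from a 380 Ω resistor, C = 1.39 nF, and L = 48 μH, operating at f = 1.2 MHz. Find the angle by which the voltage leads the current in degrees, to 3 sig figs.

ω = 2πf = 7.54e+06 rad/s
X_L = ωL = 362 Ω
X_C = 1/(ωC) = 95.4 Ω
Net reactance X = X_L − X_C = 266 Ω
Z = 380 + j266 Ω
|Z| = √(380² + 266²) = 464 Ω
∠Z = arctan(266/380) = 35.0°

35.0°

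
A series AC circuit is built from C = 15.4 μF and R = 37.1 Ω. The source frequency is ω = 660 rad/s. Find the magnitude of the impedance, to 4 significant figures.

105.1 Ω

X_C = 1/(ωC) = 98.39 Ω
Z = 37.10 − j98.39 Ω
|Z| = √(37.10² + 98.39²) = 105.1 Ω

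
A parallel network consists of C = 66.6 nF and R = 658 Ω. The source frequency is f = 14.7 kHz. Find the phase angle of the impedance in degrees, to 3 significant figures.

-76.1°

ω = 2πf = 92360 rad/s
X_C = 1/(ωC) = 163 Ω
Parallel: admittances add. Y = 1/R + jωC
Y = (0.00152 + j0.00615) S
|Y| = 0.00634 S → |Z| = 1/|Y| = 158 Ω, ∠Z = −∠Y = -76.1°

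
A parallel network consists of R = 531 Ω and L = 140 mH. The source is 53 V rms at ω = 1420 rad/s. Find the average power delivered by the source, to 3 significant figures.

5.29 W

X_L = ωL = 199 Ω
Parallel: admittances add. Y = 1/R + 1/(jωL)
Y = (0.00188 − j0.00503) S
|Y| = 0.00537 S → |Z| = 1/|Y| = 186 Ω, ∠Z = −∠Y = 69.5°
I = V/|Z| = 285 mA
P = VI cos φ = 53 × 0.285 × cos(69.5°) = 5.29 W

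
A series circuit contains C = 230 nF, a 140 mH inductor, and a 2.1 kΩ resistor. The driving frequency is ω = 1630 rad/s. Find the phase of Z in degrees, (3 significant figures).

X_L = ωL = 228 Ω
X_C = 1/(ωC) = 2670 Ω
Net reactance X = X_L − X_C = -2440 Ω
Z = 2100 − j2440 Ω
|Z| = √(2100² + 2440²) = 3220 Ω
∠Z = arctan(-2440/2100) = -49.3°

-49.3°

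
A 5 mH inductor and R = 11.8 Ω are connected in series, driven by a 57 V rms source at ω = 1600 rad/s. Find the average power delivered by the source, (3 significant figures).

X_L = ωL = 8.00 Ω
Z = 11.8 + j8.00 Ω
|Z| = √(11.8² + 8.00²) = 14.3 Ω
∠Z = arctan(8.00/11.8) = 34.1°
I = V/|Z| = 4.00 A
P = VI cos φ = 57 × 4.00 × cos(34.1°) = 189 W

189 W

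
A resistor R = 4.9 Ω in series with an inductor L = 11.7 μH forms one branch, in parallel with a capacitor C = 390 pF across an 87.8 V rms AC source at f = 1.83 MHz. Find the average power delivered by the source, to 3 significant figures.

ω = 2πf = 1.15e+07 rad/s
X_L = ωL = 135 Ω
X_C = 1/(ωC) = 223 Ω
Branch 1 (R+jX_L): Z₁ = 4.90 + j135 Ω, |Z₁| = 135 Ω
Branch 2 (−jX_C): Z₂ = −j223 Ω
Parallel: Z = Z₁Z₂/(Z₁+Z₂), |Z| = 339 Ω, ∠Z = 84.7°
I = V/|Z| = 259 mA
P = VI cos φ = 87.8 × 0.259 × cos(84.7°) = 2.08 W

2.08 W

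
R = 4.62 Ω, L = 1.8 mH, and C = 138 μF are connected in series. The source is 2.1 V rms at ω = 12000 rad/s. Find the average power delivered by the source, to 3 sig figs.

X_L = ωL = 21.6 Ω
X_C = 1/(ωC) = 0.604 Ω
Net reactance X = X_L − X_C = 21.0 Ω
Z = 4.62 + j21.0 Ω
|Z| = √(4.62² + 21.0²) = 21.5 Ω
∠Z = arctan(21.0/4.62) = 77.6°
I = V/|Z| = 97.7 mA
P = VI cos φ = 2.1 × 0.0977 × cos(77.6°) = 44.1 mW

44.1 mW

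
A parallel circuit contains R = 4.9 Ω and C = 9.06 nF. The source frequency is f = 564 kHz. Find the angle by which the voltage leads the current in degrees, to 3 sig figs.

-8.94°

ω = 2πf = 3.544e+06 rad/s
X_C = 1/(ωC) = 31.1 Ω
Parallel: admittances add. Y = 1/R + jωC
Y = (0.204 + j0.0321) S
|Y| = 0.207 S → |Z| = 1/|Y| = 4.84 Ω, ∠Z = −∠Y = -8.94°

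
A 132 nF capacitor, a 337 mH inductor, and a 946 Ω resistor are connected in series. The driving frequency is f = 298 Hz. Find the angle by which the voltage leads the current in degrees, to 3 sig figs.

-74.5°

ω = 2πf = 1872 rad/s
X_L = ωL = 631 Ω
X_C = 1/(ωC) = 4050 Ω
Net reactance X = X_L − X_C = -3420 Ω
Z = 946 − j3420 Ω
|Z| = √(946² + 3420²) = 3540 Ω
∠Z = arctan(-3420/946) = -74.5°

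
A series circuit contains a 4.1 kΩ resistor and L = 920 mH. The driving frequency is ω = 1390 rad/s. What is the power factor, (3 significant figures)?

0.955

X_L = ωL = 1280 Ω
Z = 4100 + j1280 Ω
|Z| = √(4100² + 1280²) = 4290 Ω
∠Z = arctan(1280/4100) = 17.3°
cos φ = cos(17.3°) = 0.955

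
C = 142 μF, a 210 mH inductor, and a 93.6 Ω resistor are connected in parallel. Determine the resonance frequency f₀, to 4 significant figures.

29.15 Hz

ω₀ = 1/√(LC) = 1/√(0.21 × 0.000142) = 183.1 rad/s
f₀ = ω₀/(2π) = 29.15 Hz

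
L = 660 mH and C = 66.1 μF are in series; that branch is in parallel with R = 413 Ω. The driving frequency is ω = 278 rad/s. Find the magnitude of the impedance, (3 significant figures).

X_L = ωL = 183 Ω
X_C = 1/(ωC) = 54.4 Ω
Branch 1: Z₁ = R = 413 Ω
Branch 2 (series LC): Z₂ = j(X_L − X_C) = j129 Ω
Parallel: Z = Z₁Z₂/(Z₁+Z₂), |Z| = 123 Ω, ∠Z = 72.6°

123 Ω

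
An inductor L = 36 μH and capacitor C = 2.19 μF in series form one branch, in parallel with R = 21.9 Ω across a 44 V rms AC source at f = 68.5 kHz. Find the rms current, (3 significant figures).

3.65 A

ω = 2πf = 430400 rad/s
X_L = ωL = 15.5 Ω
X_C = 1/(ωC) = 1.06 Ω
Branch 1: Z₁ = R = 21.9 Ω
Branch 2 (series LC): Z₂ = j(X_L − X_C) = j14.4 Ω
Parallel: Z = Z₁Z₂/(Z₁+Z₂), |Z| = 12.1 Ω, ∠Z = 56.6°
I = V/|Z| = 44/12.1 = 3.65 A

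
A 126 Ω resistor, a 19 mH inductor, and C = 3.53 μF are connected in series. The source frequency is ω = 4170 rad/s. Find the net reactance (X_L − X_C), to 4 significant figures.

11.30 Ω

X_L = ωL = 79.23 Ω
X_C = 1/(ωC) = 67.93 Ω
X = 79.23 − 67.93 = 11.30 Ω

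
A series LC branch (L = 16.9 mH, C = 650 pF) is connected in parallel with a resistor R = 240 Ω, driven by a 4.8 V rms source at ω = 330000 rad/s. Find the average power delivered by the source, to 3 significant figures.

96.0 mW

X_L = ωL = 5580 Ω
X_C = 1/(ωC) = 4660 Ω
Branch 1: Z₁ = R = 240 Ω
Branch 2 (series LC): Z₂ = j(X_L − X_C) = j915 Ω
Parallel: Z = Z₁Z₂/(Z₁+Z₂), |Z| = 232 Ω, ∠Z = 14.7°
I = V/|Z| = 20.7 mA
P = VI cos φ = 4.8 × 0.0207 × cos(14.7°) = 96.0 mW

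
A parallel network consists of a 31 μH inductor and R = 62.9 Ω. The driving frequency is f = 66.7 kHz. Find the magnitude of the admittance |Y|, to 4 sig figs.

ω = 2πf = 419100 rad/s
X_L = ωL = 12.99 Ω
Parallel: admittances add. Y = 1/R + 1/(jωL)
Y = (0.01590 − j0.07697) S
|Y| = 0.07860 S → |Z| = 1/|Y| = 12.72 Ω, ∠Z = −∠Y = 78.33°

78.60 mS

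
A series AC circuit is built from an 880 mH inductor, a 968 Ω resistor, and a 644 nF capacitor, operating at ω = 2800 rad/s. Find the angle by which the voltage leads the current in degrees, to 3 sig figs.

X_L = ωL = 2460 Ω
X_C = 1/(ωC) = 555 Ω
Net reactance X = X_L − X_C = 1910 Ω
Z = 968 + j1910 Ω
|Z| = √(968² + 1910²) = 2140 Ω
∠Z = arctan(1910/968) = 63.1°

63.1°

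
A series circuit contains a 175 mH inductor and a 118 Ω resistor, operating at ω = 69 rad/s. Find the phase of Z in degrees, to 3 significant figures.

5.84°

X_L = ωL = 12.1 Ω
Z = 118 + j12.1 Ω
|Z| = √(118² + 12.1²) = 119 Ω
∠Z = arctan(12.1/118) = 5.84°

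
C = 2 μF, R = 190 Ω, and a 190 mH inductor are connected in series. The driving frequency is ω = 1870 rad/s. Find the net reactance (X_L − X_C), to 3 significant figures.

87.9 Ω

X_L = ωL = 355 Ω
X_C = 1/(ωC) = 267 Ω
X = 355 − 267 = 87.9 Ω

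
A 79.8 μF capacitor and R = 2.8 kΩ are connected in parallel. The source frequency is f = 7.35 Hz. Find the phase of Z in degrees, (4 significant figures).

ω = 2πf = 46.18 rad/s
X_C = 1/(ωC) = 271.4 Ω
Parallel: admittances add. Y = 1/R + jωC
Y = (0.0003571 + j0.003685) S
|Y| = 0.003703 S → |Z| = 1/|Y| = 270.1 Ω, ∠Z = −∠Y = -84.46°

-84.46°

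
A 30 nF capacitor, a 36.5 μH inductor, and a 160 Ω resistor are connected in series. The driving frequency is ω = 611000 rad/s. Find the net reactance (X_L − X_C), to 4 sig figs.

X_L = ωL = 22.30 Ω
X_C = 1/(ωC) = 54.56 Ω
X = 22.30 − 54.56 = -32.25 Ω

-32.25 Ω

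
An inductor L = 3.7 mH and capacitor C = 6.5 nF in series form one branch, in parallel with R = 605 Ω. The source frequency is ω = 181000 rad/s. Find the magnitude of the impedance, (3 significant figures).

173 Ω

X_L = ωL = 670 Ω
X_C = 1/(ωC) = 850 Ω
Branch 1: Z₁ = R = 605 Ω
Branch 2 (series LC): Z₂ = j(X_L − X_C) = −j180 Ω
Parallel: Z = Z₁Z₂/(Z₁+Z₂), |Z| = 173 Ω, ∠Z = -73.4°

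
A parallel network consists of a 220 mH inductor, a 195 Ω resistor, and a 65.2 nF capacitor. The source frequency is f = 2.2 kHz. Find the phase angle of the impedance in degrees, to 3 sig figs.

-6.37°

ω = 2πf = 13820 rad/s
X_L = ωL = 3040 Ω
X_C = 1/(ωC) = 1110 Ω
Parallel: admittances add. Y = 1/R + 1/(jωL) + jωC
Y = (0.00513 + j0.000572) S
|Y| = 0.00516 S → |Z| = 1/|Y| = 194 Ω, ∠Z = −∠Y = -6.37°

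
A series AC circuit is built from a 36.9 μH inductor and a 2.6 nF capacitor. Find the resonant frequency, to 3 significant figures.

ω₀ = 1/√(LC) = 1/√(3.69e-05 × 2.6e-09) = 3.228e+06 rad/s
f₀ = ω₀/(2π) = 514 kHz

514 kHz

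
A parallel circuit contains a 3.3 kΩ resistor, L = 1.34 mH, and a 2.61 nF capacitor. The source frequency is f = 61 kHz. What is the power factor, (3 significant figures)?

0.305

ω = 2πf = 383300 rad/s
X_L = ωL = 514 Ω
X_C = 1/(ωC) = 1000 Ω
Parallel: admittances add. Y = 1/R + 1/(jωL) + jωC
Y = (0.000303 − j0.000947) S
|Y| = 0.000994 S → |Z| = 1/|Y| = 1010 Ω, ∠Z = −∠Y = 72.3°
cos φ = cos(72.3°) = 0.305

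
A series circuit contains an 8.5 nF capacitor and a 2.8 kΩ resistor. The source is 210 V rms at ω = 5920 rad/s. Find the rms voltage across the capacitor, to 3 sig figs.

X_C = 1/(ωC) = 19900 Ω
Z = 2800 − j19900 Ω
|Z| = √(2800² + 19900²) = 20100 Ω
I = V/|Z| = 10.5 mA
V_C = I·|Z_C| = 0.0105 × 19900 = 208 V

208 V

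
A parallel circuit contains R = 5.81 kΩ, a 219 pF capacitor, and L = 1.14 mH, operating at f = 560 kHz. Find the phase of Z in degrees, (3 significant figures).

-71.7°

ω = 2πf = 3.519e+06 rad/s
X_L = ωL = 4010 Ω
X_C = 1/(ωC) = 1300 Ω
Parallel: admittances add. Y = 1/R + 1/(jωL) + jωC
Y = (0.000172 + j0.000521) S
|Y| = 0.000549 S → |Z| = 1/|Y| = 1820 Ω, ∠Z = −∠Y = -71.7°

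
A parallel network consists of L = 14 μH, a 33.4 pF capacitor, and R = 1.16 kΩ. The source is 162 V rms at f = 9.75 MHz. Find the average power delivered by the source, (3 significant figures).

ω = 2πf = 6.126e+07 rad/s
X_L = ωL = 858 Ω
X_C = 1/(ωC) = 489 Ω
Parallel: admittances add. Y = 1/R + 1/(jωL) + jωC
Y = (0.000862 + j0.000880) S
|Y| = 0.00123 S → |Z| = 1/|Y| = 812 Ω, ∠Z = −∠Y = -45.6°
I = V/|Z| = 200 mA
P = VI cos φ = 162 × 0.200 × cos(-45.6°) = 22.6 W

22.6 W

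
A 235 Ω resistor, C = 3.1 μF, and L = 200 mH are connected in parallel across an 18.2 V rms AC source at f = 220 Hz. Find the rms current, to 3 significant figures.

ω = 2πf = 1382 rad/s
X_L = ωL = 276 Ω
X_C = 1/(ωC) = 233 Ω
Parallel: admittances add. Y = 1/R + 1/(jωL) + jωC
Y = (0.00426 + j0.000668) S
|Y| = 0.00431 S → |Z| = 1/|Y| = 232 Ω, ∠Z = −∠Y = -8.92°
I = V/|Z| = 18.2/232 = 78.4 mA

78.4 mA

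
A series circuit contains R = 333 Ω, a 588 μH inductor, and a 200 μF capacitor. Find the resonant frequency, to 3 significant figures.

ω₀ = 1/√(LC) = 1/√(0.000588 × 0.0002) = 2916 rad/s
f₀ = ω₀/(2π) = 464 Hz

464 Hz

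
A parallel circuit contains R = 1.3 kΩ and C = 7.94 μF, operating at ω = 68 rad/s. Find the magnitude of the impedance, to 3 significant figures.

X_C = 1/(ωC) = 1850 Ω
Parallel: admittances add. Y = 1/R + jωC
Y = (0.000769 + j0.000540) S
|Y| = 0.000940 S → |Z| = 1/|Y| = 1060 Ω, ∠Z = −∠Y = -35.1°

1060 Ω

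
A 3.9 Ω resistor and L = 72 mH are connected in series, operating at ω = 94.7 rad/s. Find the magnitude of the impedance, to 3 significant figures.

7.85 Ω

X_L = ωL = 6.82 Ω
Z = 3.90 + j6.82 Ω
|Z| = √(3.90² + 6.82²) = 7.85 Ω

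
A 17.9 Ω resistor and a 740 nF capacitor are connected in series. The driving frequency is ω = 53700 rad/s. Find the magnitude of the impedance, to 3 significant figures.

30.9 Ω

X_C = 1/(ωC) = 25.2 Ω
Z = 17.9 − j25.2 Ω
|Z| = √(17.9² + 25.2²) = 30.9 Ω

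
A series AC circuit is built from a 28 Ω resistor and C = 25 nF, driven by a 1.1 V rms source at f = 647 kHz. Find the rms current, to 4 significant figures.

37.06 mA

ω = 2πf = 4.065e+06 rad/s
X_C = 1/(ωC) = 9.840 Ω
Z = 28.00 − j9.840 Ω
|Z| = √(28.00² + 9.840²) = 29.68 Ω
I = V/|Z| = 1.1/29.68 = 37.06 mA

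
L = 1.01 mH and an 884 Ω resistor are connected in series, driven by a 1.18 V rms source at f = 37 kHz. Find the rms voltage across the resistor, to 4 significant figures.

1.140 V

ω = 2πf = 232500 rad/s
X_L = ωL = 234.8 Ω
Z = 884.0 + j234.8 Ω
|Z| = √(884.0² + 234.8²) = 914.7 Ω
I = V/|Z| = 1.290 mA
V_R = I·|Z_R| = 0.001290 × 884.0 = 1.140 V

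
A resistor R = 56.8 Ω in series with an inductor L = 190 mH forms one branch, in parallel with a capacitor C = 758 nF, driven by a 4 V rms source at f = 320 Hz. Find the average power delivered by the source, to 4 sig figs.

ω = 2πf = 2011 rad/s
X_L = ωL = 382.0 Ω
X_C = 1/(ωC) = 656.1 Ω
Branch 1 (R+jX_L): Z₁ = 56.80 + j382.0 Ω, |Z₁| = 386.2 Ω
Branch 2 (−jX_C): Z₂ = −j656.1 Ω
Parallel: Z = Z₁Z₂/(Z₁+Z₂), |Z| = 905.2 Ω, ∠Z = 69.84°
I = V/|Z| = 4.419 mA
P = VI cos φ = 4 × 0.004419 × cos(69.84°) = 6.093 mW

6.093 mW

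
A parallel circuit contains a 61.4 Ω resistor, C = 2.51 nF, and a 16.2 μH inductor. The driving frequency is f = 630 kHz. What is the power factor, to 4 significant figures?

0.9446

ω = 2πf = 3.958e+06 rad/s
X_L = ωL = 64.13 Ω
X_C = 1/(ωC) = 100.6 Ω
Parallel: admittances add. Y = 1/R + 1/(jωL) + jωC
Y = (0.01629 − j0.005659) S
|Y| = 0.01724 S → |Z| = 1/|Y| = 58.00 Ω, ∠Z = −∠Y = 19.16°
cos φ = cos(19.16°) = 0.9446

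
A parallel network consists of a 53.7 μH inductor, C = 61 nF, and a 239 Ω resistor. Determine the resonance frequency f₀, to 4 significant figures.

87.94 kHz

ω₀ = 1/√(LC) = 1/√(5.37e-05 × 6.1e-08) = 552500 rad/s
f₀ = ω₀/(2π) = 87.94 kHz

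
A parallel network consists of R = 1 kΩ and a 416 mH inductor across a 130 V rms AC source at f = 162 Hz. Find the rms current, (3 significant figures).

333 mA

ω = 2πf = 1018 rad/s
X_L = ωL = 423 Ω
Parallel: admittances add. Y = 1/R + 1/(jωL)
Y = (0.00100 − j0.00236) S
|Y| = 0.00256 S → |Z| = 1/|Y| = 390 Ω, ∠Z = −∠Y = 67.1°
I = V/|Z| = 130/390 = 333 mA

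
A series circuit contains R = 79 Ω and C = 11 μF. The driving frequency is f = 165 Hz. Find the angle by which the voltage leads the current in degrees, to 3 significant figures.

ω = 2πf = 1037 rad/s
X_C = 1/(ωC) = 87.7 Ω
Z = 79.0 − j87.7 Ω
|Z| = √(79.0² + 87.7²) = 118 Ω
∠Z = arctan(-87.7/79.0) = -48.0°

-48.0°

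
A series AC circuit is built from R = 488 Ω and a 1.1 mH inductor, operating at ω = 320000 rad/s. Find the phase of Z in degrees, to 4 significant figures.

35.80°

X_L = ωL = 352.0 Ω
Z = 488.0 + j352.0 Ω
|Z| = √(488.0² + 352.0²) = 601.7 Ω
∠Z = arctan(352.0/488.0) = 35.80°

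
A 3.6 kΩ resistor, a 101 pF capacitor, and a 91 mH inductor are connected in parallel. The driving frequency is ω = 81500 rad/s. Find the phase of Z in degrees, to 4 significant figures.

X_L = ωL = 7416 Ω
X_C = 1/(ωC) = 121500 Ω
Parallel: admittances add. Y = 1/R + 1/(jωL) + jωC
Y = (0.0002778 − j0.0001266) S
|Y| = 0.0003053 S → |Z| = 1/|Y| = 3276 Ω, ∠Z = −∠Y = 24.50°

24.50°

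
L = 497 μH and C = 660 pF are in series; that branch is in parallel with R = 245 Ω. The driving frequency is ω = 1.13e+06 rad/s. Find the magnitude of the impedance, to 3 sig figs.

234 Ω

X_L = ωL = 562 Ω
X_C = 1/(ωC) = 1340 Ω
Branch 1: Z₁ = R = 245 Ω
Branch 2 (series LC): Z₂ = j(X_L − X_C) = −j779 Ω
Parallel: Z = Z₁Z₂/(Z₁+Z₂), |Z| = 234 Ω, ∠Z = -17.5°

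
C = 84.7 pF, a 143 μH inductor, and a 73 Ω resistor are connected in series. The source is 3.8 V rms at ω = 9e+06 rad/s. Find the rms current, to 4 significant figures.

49.28 mA

X_L = ωL = 1287 Ω
X_C = 1/(ωC) = 1312 Ω
Net reactance X = X_L − X_C = -24.82 Ω
Z = 73.00 − j24.82 Ω
|Z| = √(73.00² + 24.82²) = 77.10 Ω
I = V/|Z| = 3.8/77.10 = 49.28 mA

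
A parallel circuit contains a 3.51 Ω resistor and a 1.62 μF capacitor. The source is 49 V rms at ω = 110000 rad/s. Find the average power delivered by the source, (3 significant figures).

X_C = 1/(ωC) = 5.61 Ω
Parallel: admittances add. Y = 1/R + jωC
Y = (0.285 + j0.178) S
|Y| = 0.336 S → |Z| = 1/|Y| = 2.98 Ω, ∠Z = −∠Y = -32.0°
I = V/|Z| = 16.5 A
P = VI cos φ = 49 × 16.5 × cos(-32.0°) = 684 W

684 W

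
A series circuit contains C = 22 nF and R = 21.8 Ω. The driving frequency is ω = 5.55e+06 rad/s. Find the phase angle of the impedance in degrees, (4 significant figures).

X_C = 1/(ωC) = 8.190 Ω
Z = 21.80 − j8.190 Ω
|Z| = √(21.80² + 8.190²) = 23.29 Ω
∠Z = arctan(-8.190/21.80) = -20.59°

-20.59°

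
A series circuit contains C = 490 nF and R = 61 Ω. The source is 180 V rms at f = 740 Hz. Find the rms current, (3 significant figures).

406 mA

ω = 2πf = 4650 rad/s
X_C = 1/(ωC) = 439 Ω
Z = 61.0 − j439 Ω
|Z| = √(61.0² + 439²) = 443 Ω
I = V/|Z| = 180/443 = 406 mA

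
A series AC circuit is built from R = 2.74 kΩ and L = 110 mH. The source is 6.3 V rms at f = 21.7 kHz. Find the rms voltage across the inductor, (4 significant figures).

6.197 V

ω = 2πf = 136300 rad/s
X_L = ωL = 15000 Ω
Z = 2740 + j15000 Ω
|Z| = √(2740² + 15000²) = 15250 Ω
I = V/|Z| = 413.2 μA
V_L = I·|Z_L| = 0.0004132 × 15000 = 6.197 V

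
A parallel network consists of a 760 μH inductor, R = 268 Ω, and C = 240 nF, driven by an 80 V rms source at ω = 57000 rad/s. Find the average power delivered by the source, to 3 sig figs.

23.9 W

X_L = ωL = 43.3 Ω
X_C = 1/(ωC) = 73.1 Ω
Parallel: admittances add. Y = 1/R + 1/(jωL) + jωC
Y = (0.00373 − j0.00940) S
|Y| = 0.0101 S → |Z| = 1/|Y| = 98.8 Ω, ∠Z = −∠Y = 68.4°
I = V/|Z| = 809 mA
P = VI cos φ = 80 × 0.809 × cos(68.4°) = 23.9 W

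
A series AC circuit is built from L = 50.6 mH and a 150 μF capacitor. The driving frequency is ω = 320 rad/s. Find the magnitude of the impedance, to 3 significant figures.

4.64 Ω

X_L = ωL = 16.2 Ω
X_C = 1/(ωC) = 20.8 Ω
Net reactance X = X_L − X_C = -4.64 Ω
Z = − j4.64 Ω
|Z| = √(0² + 4.64²) = 4.64 Ω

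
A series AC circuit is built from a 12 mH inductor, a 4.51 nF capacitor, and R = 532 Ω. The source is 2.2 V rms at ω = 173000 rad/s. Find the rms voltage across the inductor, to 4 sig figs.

4.777 V

X_L = ωL = 2076 Ω
X_C = 1/(ωC) = 1282 Ω
Net reactance X = X_L − X_C = 794.3 Ω
Z = 532.0 + j794.3 Ω
|Z| = √(532.0² + 794.3²) = 956.0 Ω
I = V/|Z| = 2.301 mA
V_L = I·|Z_L| = 0.002301 × 2076 = 4.777 V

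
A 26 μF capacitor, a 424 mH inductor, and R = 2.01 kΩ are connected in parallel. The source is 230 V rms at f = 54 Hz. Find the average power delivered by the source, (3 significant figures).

26.3 W

ω = 2πf = 339.3 rad/s
X_L = ωL = 144 Ω
X_C = 1/(ωC) = 113 Ω
Parallel: admittances add. Y = 1/R + 1/(jωL) + jωC
Y = (0.000498 + j0.00187) S
|Y| = 0.00194 S → |Z| = 1/|Y| = 517 Ω, ∠Z = −∠Y = -75.1°
I = V/|Z| = 445 mA
P = VI cos φ = 230 × 0.445 × cos(-75.1°) = 26.3 W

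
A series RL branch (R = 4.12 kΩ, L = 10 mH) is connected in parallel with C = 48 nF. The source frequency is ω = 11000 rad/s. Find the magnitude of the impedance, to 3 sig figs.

1740 Ω

X_L = ωL = 110 Ω
X_C = 1/(ωC) = 1890 Ω
Branch 1 (R+jX_L): Z₁ = 4120 + j110 Ω, |Z₁| = 4120 Ω
Branch 2 (−jX_C): Z₂ = −j1890 Ω
Parallel: Z = Z₁Z₂/(Z₁+Z₂), |Z| = 1740 Ω, ∠Z = -65.1°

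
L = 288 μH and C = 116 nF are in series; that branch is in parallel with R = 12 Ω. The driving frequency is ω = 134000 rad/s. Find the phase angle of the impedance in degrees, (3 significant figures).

X_L = ωL = 38.6 Ω
X_C = 1/(ωC) = 64.3 Ω
Branch 1: Z₁ = R = 12.0 Ω
Branch 2 (series LC): Z₂ = j(X_L − X_C) = −j25.7 Ω
Parallel: Z = Z₁Z₂/(Z₁+Z₂), |Z| = 10.9 Ω, ∠Z = -25.0°

-25.0°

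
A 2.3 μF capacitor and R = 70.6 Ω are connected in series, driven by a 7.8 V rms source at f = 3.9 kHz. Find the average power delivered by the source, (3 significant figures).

811 mW

ω = 2πf = 24500 rad/s
X_C = 1/(ωC) = 17.7 Ω
Z = 70.6 − j17.7 Ω
|Z| = √(70.6² + 17.7²) = 72.8 Ω
∠Z = arctan(-17.7/70.6) = -14.1°
I = V/|Z| = 107 mA
P = VI cos φ = 7.8 × 0.107 × cos(-14.1°) = 811 mW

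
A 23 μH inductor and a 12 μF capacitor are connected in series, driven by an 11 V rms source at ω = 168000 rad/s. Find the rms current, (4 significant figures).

3.266 A

X_L = ωL = 3.864 Ω
X_C = 1/(ωC) = 0.4960 Ω
Net reactance X = X_L − X_C = 3.368 Ω
Z = j3.368 Ω
|Z| = √(0² + 3.368²) = 3.368 Ω
I = V/|Z| = 11/3.368 = 3.266 A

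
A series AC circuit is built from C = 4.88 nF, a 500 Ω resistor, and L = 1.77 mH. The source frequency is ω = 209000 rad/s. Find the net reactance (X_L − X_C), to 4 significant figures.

-610.5 Ω

X_L = ωL = 369.9 Ω
X_C = 1/(ωC) = 980.5 Ω
X = 369.9 − 980.5 = -610.5 Ω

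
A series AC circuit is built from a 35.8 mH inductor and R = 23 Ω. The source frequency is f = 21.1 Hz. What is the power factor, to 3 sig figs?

ω = 2πf = 132.6 rad/s
X_L = ωL = 4.75 Ω
Z = 23.0 + j4.75 Ω
|Z| = √(23.0² + 4.75²) = 23.5 Ω
∠Z = arctan(4.75/23.0) = 11.7°
cos φ = cos(11.7°) = 0.979

0.979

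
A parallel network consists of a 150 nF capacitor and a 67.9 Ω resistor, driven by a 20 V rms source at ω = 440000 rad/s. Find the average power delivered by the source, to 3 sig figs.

5.89 W

X_C = 1/(ωC) = 15.2 Ω
Parallel: admittances add. Y = 1/R + jωC
Y = (0.0147 + j0.0660) S
|Y| = 0.0676 S → |Z| = 1/|Y| = 14.8 Ω, ∠Z = −∠Y = -77.4°
I = V/|Z| = 1.35 A
P = VI cos φ = 20 × 1.35 × cos(-77.4°) = 5.89 W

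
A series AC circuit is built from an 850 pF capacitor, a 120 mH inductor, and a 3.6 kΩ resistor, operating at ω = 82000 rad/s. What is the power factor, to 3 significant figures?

X_L = ωL = 9840 Ω
X_C = 1/(ωC) = 14300 Ω
Net reactance X = X_L − X_C = -4510 Ω
Z = 3600 − j4510 Ω
|Z| = √(3600² + 4510²) = 5770 Ω
∠Z = arctan(-4510/3600) = -51.4°
cos φ = cos(-51.4°) = 0.624

0.624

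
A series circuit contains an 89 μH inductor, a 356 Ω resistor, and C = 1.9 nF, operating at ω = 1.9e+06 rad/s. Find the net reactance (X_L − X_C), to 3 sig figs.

X_L = ωL = 169 Ω
X_C = 1/(ωC) = 277 Ω
X = 169 − 277 = -108 Ω

-108 Ω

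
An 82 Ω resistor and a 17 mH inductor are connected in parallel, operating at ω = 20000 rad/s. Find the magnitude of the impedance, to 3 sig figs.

79.7 Ω

X_L = ωL = 340 Ω
Parallel: admittances add. Y = 1/R + 1/(jωL)
Y = (0.0122 − j0.00294) S
|Y| = 0.0125 S → |Z| = 1/|Y| = 79.7 Ω, ∠Z = −∠Y = 13.6°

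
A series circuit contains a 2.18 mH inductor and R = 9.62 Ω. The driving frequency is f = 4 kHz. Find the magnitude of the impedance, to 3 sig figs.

ω = 2πf = 25130 rad/s
X_L = ωL = 54.8 Ω
Z = 9.62 + j54.8 Ω
|Z| = √(9.62² + 54.8²) = 55.6 Ω

55.6 Ω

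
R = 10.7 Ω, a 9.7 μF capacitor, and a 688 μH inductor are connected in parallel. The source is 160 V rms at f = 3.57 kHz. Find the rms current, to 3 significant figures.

28.7 A

ω = 2πf = 22430 rad/s
X_L = ωL = 15.4 Ω
X_C = 1/(ωC) = 4.60 Ω
Parallel: admittances add. Y = 1/R + 1/(jωL) + jωC
Y = (0.0935 + j0.153) S
|Y| = 0.179 S → |Z| = 1/|Y| = 5.58 Ω, ∠Z = −∠Y = -58.5°
I = V/|Z| = 160/5.58 = 28.7 A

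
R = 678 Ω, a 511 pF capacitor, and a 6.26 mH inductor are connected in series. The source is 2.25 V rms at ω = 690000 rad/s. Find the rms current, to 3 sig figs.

X_L = ωL = 4320 Ω
X_C = 1/(ωC) = 2840 Ω
Net reactance X = X_L − X_C = 1480 Ω
Z = 678 + j1480 Ω
|Z| = √(678² + 1480²) = 1630 Ω
I = V/|Z| = 2.25/1630 = 1.38 mA

1.38 mA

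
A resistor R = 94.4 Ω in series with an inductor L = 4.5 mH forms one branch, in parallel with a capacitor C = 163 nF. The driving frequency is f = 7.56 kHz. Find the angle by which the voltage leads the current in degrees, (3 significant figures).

-65.7°

ω = 2πf = 47500 rad/s
X_L = ωL = 214 Ω
X_C = 1/(ωC) = 129 Ω
Branch 1 (R+jX_L): Z₁ = 94.4 + j214 Ω, |Z₁| = 234 Ω
Branch 2 (−jX_C): Z₂ = −j129 Ω
Parallel: Z = Z₁Z₂/(Z₁+Z₂), |Z| = 238 Ω, ∠Z = -65.7°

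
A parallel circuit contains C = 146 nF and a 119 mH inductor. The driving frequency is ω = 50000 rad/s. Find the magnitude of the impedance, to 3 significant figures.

140 Ω

X_L = ωL = 5950 Ω
X_C = 1/(ωC) = 137 Ω
Parallel: admittances add. Y = 1/(jωL) + jωC
Y = (0 + j0.00713) S
|Y| = 0.00713 S → |Z| = 1/|Y| = 140 Ω, ∠Z = −∠Y = -90.0°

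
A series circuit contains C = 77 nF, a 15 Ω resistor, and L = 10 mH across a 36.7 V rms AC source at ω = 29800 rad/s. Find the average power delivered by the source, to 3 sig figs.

X_L = ωL = 298 Ω
X_C = 1/(ωC) = 436 Ω
Net reactance X = X_L − X_C = -138 Ω
Z = 15.0 − j138 Ω
|Z| = √(15.0² + 138²) = 139 Ω
∠Z = arctan(-138/15.0) = -83.8°
I = V/|Z| = 265 mA
P = VI cos φ = 36.7 × 0.265 × cos(-83.8°) = 1.05 W

1.05 W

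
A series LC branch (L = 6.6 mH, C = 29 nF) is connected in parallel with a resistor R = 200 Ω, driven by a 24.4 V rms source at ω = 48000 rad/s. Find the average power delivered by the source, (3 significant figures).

X_L = ωL = 317 Ω
X_C = 1/(ωC) = 718 Ω
Branch 1: Z₁ = R = 200 Ω
Branch 2 (series LC): Z₂ = j(X_L − X_C) = −j402 Ω
Parallel: Z = Z₁Z₂/(Z₁+Z₂), |Z| = 179 Ω, ∠Z = -26.5°
I = V/|Z| = 136 mA
P = VI cos φ = 24.4 × 0.136 × cos(-26.5°) = 2.98 W

2.98 W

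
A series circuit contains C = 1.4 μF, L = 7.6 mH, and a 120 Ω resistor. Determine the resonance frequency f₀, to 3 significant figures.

1.54 kHz

ω₀ = 1/√(LC) = 1/√(0.0076 × 1.4e-06) = 9695 rad/s
f₀ = ω₀/(2π) = 1.54 kHz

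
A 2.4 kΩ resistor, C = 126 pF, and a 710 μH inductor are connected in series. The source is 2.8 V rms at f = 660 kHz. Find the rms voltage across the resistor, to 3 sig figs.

2.57 V

ω = 2πf = 4.147e+06 rad/s
X_L = ωL = 2940 Ω
X_C = 1/(ωC) = 1910 Ω
Net reactance X = X_L − X_C = 1030 Ω
Z = 2400 + j1030 Ω
|Z| = √(2400² + 1030²) = 2610 Ω
I = V/|Z| = 1.07 mA
V_R = I·|Z_R| = 0.00107 × 2400 = 2.57 V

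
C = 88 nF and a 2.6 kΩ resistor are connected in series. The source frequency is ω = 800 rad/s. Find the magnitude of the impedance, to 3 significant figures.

14400 Ω

X_C = 1/(ωC) = 14200 Ω
Z = 2600 − j14200 Ω
|Z| = √(2600² + 14200²) = 14400 Ω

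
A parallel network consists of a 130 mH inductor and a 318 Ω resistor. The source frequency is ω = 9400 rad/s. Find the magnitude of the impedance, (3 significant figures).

308 Ω

X_L = ωL = 1220 Ω
Parallel: admittances add. Y = 1/R + 1/(jωL)
Y = (0.00314 − j0.000818) S
|Y| = 0.00325 S → |Z| = 1/|Y| = 308 Ω, ∠Z = −∠Y = 14.6°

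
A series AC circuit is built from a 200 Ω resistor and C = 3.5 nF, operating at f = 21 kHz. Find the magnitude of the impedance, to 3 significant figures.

2170 Ω

ω = 2πf = 131900 rad/s
X_C = 1/(ωC) = 2170 Ω
Z = 200 − j2170 Ω
|Z| = √(200² + 2170²) = 2170 Ω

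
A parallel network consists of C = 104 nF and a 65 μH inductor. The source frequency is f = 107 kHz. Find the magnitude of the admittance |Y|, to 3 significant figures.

ω = 2πf = 672300 rad/s
X_L = ωL = 43.7 Ω
X_C = 1/(ωC) = 14.3 Ω
Parallel: admittances add. Y = 1/(jωL) + jωC
Y = (0 + j0.0470) S
|Y| = 0.0470 S → |Z| = 1/|Y| = 21.3 Ω, ∠Z = −∠Y = -90.0°

47.0 mS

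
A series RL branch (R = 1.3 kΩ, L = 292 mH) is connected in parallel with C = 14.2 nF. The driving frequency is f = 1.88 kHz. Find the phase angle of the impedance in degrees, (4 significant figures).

41.99°

ω = 2πf = 11810 rad/s
X_L = ωL = 3449 Ω
X_C = 1/(ωC) = 5962 Ω
Branch 1 (R+jX_L): Z₁ = 1300 + j3449 Ω, |Z₁| = 3686 Ω
Branch 2 (−jX_C): Z₂ = −j5962 Ω
Parallel: Z = Z₁Z₂/(Z₁+Z₂), |Z| = 7768 Ω, ∠Z = 41.99°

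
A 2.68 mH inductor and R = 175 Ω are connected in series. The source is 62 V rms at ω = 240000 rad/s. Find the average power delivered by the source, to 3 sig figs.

X_L = ωL = 643 Ω
Z = 175 + j643 Ω
|Z| = √(175² + 643²) = 667 Ω
∠Z = arctan(643/175) = 74.8°
I = V/|Z| = 93.0 mA
P = VI cos φ = 62 × 0.0930 × cos(74.8°) = 1.51 W

1.51 W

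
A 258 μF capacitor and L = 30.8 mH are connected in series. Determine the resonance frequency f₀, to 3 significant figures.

56.5 Hz

ω₀ = 1/√(LC) = 1/√(0.0308 × 0.000258) = 354.7 rad/s
f₀ = ω₀/(2π) = 56.5 Hz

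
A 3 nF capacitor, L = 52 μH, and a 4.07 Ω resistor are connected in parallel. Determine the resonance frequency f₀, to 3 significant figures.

403 kHz

ω₀ = 1/√(LC) = 1/√(5.2e-05 × 3e-09) = 2.532e+06 rad/s
f₀ = ω₀/(2π) = 403 kHz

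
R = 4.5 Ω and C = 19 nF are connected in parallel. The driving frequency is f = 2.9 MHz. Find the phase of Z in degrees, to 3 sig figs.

ω = 2πf = 1.822e+07 rad/s
X_C = 1/(ωC) = 2.89 Ω
Parallel: admittances add. Y = 1/R + jωC
Y = (0.222 + j0.346) S
|Y| = 0.411 S → |Z| = 1/|Y| = 2.43 Ω, ∠Z = −∠Y = -57.3°

-57.3°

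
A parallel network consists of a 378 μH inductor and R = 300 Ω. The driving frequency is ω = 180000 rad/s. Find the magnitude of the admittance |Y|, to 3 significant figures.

15.1 mS

X_L = ωL = 68.0 Ω
Parallel: admittances add. Y = 1/R + 1/(jωL)
Y = (0.00333 − j0.0147) S
|Y| = 0.0151 S → |Z| = 1/|Y| = 66.4 Ω, ∠Z = −∠Y = 77.2°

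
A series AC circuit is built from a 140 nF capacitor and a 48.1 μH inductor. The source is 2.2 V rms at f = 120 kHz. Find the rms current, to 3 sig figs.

ω = 2πf = 754000 rad/s
X_L = ωL = 36.3 Ω
X_C = 1/(ωC) = 9.47 Ω
Net reactance X = X_L − X_C = 26.8 Ω
Z = j26.8 Ω
|Z| = √(0² + 26.8²) = 26.8 Ω
I = V/|Z| = 2.2/26.8 = 82.1 mA

82.1 mA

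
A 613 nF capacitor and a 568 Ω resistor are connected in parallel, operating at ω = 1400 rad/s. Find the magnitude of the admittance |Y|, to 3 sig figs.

1.96 mS

X_C = 1/(ωC) = 1170 Ω
Parallel: admittances add. Y = 1/R + jωC
Y = (0.00176 + j0.000858) S
|Y| = 0.00196 S → |Z| = 1/|Y| = 511 Ω, ∠Z = −∠Y = -26.0°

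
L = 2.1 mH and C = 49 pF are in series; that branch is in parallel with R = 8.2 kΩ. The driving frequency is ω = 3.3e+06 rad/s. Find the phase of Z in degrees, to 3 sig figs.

X_L = ωL = 6930 Ω
X_C = 1/(ωC) = 6180 Ω
Branch 1: Z₁ = R = 8200 Ω
Branch 2 (series LC): Z₂ = j(X_L − X_C) = j746 Ω
Parallel: Z = Z₁Z₂/(Z₁+Z₂), |Z| = 743 Ω, ∠Z = 84.8°

84.8°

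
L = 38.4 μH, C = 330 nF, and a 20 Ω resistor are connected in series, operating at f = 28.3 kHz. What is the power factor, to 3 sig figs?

ω = 2πf = 177800 rad/s
X_L = ωL = 6.83 Ω
X_C = 1/(ωC) = 17.0 Ω
Net reactance X = X_L − X_C = -10.2 Ω
Z = 20.0 − j10.2 Ω
|Z| = √(20.0² + 10.2²) = 22.5 Ω
∠Z = arctan(-10.2/20.0) = -27.1°
cos φ = cos(-27.1°) = 0.891

0.891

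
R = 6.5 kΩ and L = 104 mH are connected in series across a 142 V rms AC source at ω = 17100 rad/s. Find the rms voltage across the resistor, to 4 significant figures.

X_L = ωL = 1778 Ω
Z = 6500 + j1778 Ω
|Z| = √(6500² + 1778²) = 6739 Ω
I = V/|Z| = 21.07 mA
V_R = I·|Z_R| = 0.02107 × 6500 = 137.0 V

137.0 V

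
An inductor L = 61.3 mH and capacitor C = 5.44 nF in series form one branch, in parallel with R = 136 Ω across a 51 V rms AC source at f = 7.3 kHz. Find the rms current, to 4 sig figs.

377.4 mA

ω = 2πf = 45870 rad/s
X_L = ωL = 2812 Ω
X_C = 1/(ωC) = 4008 Ω
Branch 1: Z₁ = R = 136.0 Ω
Branch 2 (series LC): Z₂ = j(X_L − X_C) = −j1196 Ω
Parallel: Z = Z₁Z₂/(Z₁+Z₂), |Z| = 135.1 Ω, ∠Z = -6.487°
I = V/|Z| = 51/135.1 = 377.4 mA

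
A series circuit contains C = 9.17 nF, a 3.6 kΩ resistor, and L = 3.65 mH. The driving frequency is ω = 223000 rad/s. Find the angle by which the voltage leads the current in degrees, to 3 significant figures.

X_L = ωL = 814 Ω
X_C = 1/(ωC) = 489 Ω
Net reactance X = X_L − X_C = 325 Ω
Z = 3600 + j325 Ω
|Z| = √(3600² + 325²) = 3610 Ω
∠Z = arctan(325/3600) = 5.16°

5.16°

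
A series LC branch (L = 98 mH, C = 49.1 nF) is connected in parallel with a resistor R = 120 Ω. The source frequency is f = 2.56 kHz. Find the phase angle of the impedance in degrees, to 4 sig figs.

ω = 2πf = 16080 rad/s
X_L = ωL = 1576 Ω
X_C = 1/(ωC) = 1266 Ω
Branch 1: Z₁ = R = 120.0 Ω
Branch 2 (series LC): Z₂ = j(X_L − X_C) = j310.1 Ω
Parallel: Z = Z₁Z₂/(Z₁+Z₂), |Z| = 111.9 Ω, ∠Z = 21.15°

21.15°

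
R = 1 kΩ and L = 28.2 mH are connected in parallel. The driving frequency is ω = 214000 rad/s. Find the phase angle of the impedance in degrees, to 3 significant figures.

X_L = ωL = 6030 Ω
Parallel: admittances add. Y = 1/R + 1/(jωL)
Y = (0.00100 − j0.000166) S
|Y| = 0.00101 S → |Z| = 1/|Y| = 987 Ω, ∠Z = −∠Y = 9.41°

9.41°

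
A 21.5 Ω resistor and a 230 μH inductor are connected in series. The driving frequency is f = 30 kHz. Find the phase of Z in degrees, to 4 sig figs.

ω = 2πf = 188500 rad/s
X_L = ωL = 43.35 Ω
Z = 21.50 + j43.35 Ω
|Z| = √(21.50² + 43.35²) = 48.39 Ω
∠Z = arctan(43.35/21.50) = 63.62°

63.62°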